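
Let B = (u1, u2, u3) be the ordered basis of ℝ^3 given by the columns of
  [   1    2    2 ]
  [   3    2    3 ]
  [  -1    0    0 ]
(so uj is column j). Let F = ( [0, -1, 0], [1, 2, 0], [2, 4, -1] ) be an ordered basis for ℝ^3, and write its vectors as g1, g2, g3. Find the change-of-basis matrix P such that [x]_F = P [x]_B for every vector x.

Take x = uj: its B-coordinates are the j-th standard unit vector, so P e_j — column j of P — equals [uj]_F.
u1 = -g1 - g2 + g3, giving column 1 = [-1, -1, 1]; repeating for each j gives P = [[-1, 2, 1], [-1, 2, 2], [1, 0, 0]].

[[-1, 2, 1], [-1, 2, 2], [1, 0, 0]]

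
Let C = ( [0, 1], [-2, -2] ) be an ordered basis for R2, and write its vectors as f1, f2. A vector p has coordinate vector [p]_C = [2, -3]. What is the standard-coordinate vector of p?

The coordinates say p = 2f1 - 3f2; adding the scaled basis vectors gives [6, 8].

[6, 8]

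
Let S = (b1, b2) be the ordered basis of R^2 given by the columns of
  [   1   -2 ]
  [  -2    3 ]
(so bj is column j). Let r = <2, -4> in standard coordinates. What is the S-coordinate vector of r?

We seek scalars with c_1 b1 + c_2 b2 = r; equivalently solve M c = r where the columns of M are b1, b2.
System: c_1 - 2c_2 = 2, -2c_1 + 3c_2 = -4; solving gives c_1 = 2, c_2 = 0.
Check: 2b1 + 0·b2 = <2, -4>.

<2, 0>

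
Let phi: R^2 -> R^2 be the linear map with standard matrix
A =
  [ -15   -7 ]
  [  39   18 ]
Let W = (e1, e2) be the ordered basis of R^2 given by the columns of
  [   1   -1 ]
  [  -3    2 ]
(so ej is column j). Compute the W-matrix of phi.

The j-th column of [phi]_W is [phi(ej)]_W.
phi(e1) = A e1 = (6, -15) = 3e1 - 3e2, so column 1 is (3, -3).
Repeating for e2 and assembling the columns gives [[3, 1], [-3, 0]].

[[3, 1], [-3, 0]]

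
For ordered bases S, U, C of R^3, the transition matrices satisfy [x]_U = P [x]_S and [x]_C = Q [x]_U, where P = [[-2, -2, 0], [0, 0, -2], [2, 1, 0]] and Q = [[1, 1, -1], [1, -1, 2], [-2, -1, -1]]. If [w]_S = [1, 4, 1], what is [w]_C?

[-18, 4, 16]

Composing the changes, [w]_C = Q P [w]_S.
Q P = [[-4, -3, -2], [2, 0, 2], [2, 3, 2]]; applying this to [1, 4, 1] gives [-18, 4, 16].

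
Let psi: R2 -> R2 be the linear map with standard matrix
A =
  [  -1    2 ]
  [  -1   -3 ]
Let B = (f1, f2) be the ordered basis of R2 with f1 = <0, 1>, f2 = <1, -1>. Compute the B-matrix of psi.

[[-1, -1], [2, -3]]

Let P have columns f1, f2. Then [psi]_B = P^(-1) A P.
Here det P = -1, so P^(-1) is integer; computing A P first and then P^(-1)(A P) gives [[-1, -1], [2, -3]].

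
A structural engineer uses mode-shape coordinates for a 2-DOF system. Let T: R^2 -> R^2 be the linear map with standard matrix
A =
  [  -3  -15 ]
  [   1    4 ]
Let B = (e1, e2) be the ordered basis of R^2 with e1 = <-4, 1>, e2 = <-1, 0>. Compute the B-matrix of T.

With P the matrix whose columns are e1, e2, [T]_B = P^(-1) A P.
Column by column: T(e1) = A e1 = <-3, 0>; its B-coordinates <0, 3> give column 1.
Continuing for each basis vector yields [T]_B = [[0, -1], [3, 1]].

[[0, -1], [3, 1]]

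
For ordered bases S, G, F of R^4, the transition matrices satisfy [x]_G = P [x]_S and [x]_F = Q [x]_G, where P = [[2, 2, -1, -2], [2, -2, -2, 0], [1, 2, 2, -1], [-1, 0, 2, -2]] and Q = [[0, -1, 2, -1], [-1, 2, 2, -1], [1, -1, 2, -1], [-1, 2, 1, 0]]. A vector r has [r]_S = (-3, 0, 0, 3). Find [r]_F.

Apply P to get G-coordinates (-12, -6, -6, -3), then Q to get F-coordinates.
The result is [r]_F = (-3, -9, -15, -6).

(-3, -9, -15, -6)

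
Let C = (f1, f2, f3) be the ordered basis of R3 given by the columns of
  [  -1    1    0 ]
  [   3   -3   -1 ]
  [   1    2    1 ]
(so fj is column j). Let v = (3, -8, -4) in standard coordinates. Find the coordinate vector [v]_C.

Write v = c_1 f1 + ... + c_3 f3 and solve for the c_i.
Gaussian elimination on [M | v] yields c = (-3, 0, -1).
Check: -3f1 + 0·f2 - f3 = (3, -8, -4).

(-3, 0, -1)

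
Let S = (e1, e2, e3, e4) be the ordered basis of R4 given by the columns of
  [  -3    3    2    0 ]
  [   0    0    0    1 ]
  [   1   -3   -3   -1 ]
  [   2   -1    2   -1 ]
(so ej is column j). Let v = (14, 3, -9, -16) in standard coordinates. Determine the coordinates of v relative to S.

(-3, 3, -2, 3)

Write v = c_1 e1 + ... + c_4 e4 and solve for the c_i.
Gaussian elimination on [M | v] yields c = (-3, 3, -2, 3).
Check: -3e1 + 3e2 - 2e3 + 3e4 = (14, 3, -9, -16).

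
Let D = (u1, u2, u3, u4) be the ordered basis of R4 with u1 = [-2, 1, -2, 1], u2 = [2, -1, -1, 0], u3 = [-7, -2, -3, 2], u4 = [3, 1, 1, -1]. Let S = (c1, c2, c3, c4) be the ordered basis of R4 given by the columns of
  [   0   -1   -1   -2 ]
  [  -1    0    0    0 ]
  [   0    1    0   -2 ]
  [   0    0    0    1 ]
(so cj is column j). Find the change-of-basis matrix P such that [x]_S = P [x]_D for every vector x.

Let M have columns uj and N have columns cj. Then for every x, N [x]_S = x = M [x]_D, so P = N^(-1) M.
Since det N = 1, N^(-1) has integer entries; multiplying gives P = [[-1, 1, 2, -1], [0, -1, 1, -1], [0, -1, 2, 0], [1, 0, 2, -1]].

[[-1, 1, 2, -1], [0, -1, 1, -1], [0, -1, 2, 0], [1, 0, 2, -1]]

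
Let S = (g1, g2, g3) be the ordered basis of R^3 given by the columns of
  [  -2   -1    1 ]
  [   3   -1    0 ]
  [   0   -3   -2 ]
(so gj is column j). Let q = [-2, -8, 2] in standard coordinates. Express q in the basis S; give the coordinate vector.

[q]_S is the unique c with M c = q, where M has columns g1, ..., g3.
Gaussian elimination on [M | q] yields c = (-2, 2, -4).
Check: -2g1 + 2g2 - 4g3 = [-2, -8, 2].

[-2, 2, -4]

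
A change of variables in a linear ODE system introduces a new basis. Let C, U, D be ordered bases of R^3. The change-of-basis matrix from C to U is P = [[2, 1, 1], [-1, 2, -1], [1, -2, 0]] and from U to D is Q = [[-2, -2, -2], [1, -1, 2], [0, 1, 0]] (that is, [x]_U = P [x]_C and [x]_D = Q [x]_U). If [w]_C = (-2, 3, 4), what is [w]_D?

First [w]_U = P [w]_C = (3, 4, -8).
Then [w]_D = Q [w]_U = (2, -17, 4).

(2, -17, 4)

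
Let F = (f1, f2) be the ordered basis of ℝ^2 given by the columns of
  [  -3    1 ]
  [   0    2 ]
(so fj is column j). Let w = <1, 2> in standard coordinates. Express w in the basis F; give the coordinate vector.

<0, 1>

We seek scalars with c_1 f1 + c_2 f2 = w; equivalently solve M c = w where the columns of M are f1, f2.
System: -3c_1 + c_2 = 1, 0c_1 + 2c_2 = 2; solving gives c_1 = 0, c_2 = 1.
Check: 0·f1 + f2 = <1, 2>.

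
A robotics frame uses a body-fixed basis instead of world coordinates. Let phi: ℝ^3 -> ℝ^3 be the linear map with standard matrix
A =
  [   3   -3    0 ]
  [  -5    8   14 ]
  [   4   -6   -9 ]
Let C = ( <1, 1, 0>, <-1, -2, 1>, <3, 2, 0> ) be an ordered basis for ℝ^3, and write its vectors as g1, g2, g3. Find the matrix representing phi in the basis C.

Let P have columns g1, ..., g3. Then [phi]_C = P^(-1) A P.
Here det P = 1, so P^(-1) is integer; computing A P first and then P^(-1)(A P) gives [[1, -1, -3], [-2, -1, 0], [-1, 1, 2]].

[[1, -1, -3], [-2, -1, 0], [-1, 1, 2]]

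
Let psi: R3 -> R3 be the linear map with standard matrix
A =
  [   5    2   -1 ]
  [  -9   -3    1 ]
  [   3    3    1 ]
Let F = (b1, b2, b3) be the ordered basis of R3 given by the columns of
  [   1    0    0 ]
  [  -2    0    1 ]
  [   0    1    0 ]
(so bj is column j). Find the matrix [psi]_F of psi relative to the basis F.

Let P have columns b1, ..., b3. Then [psi]_F = P^(-1) A P.
Here det P = -1, so P^(-1) is integer; computing A P first and then P^(-1)(A P) gives [[1, -1, 2], [-3, 1, 3], [-1, -1, 1]].

[[1, -1, 2], [-3, 1, 3], [-1, -1, 1]]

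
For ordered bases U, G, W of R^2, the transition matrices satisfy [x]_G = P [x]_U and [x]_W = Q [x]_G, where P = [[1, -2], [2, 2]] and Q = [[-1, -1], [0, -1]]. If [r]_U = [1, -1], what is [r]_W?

[-3, 0]

Apply P to get G-coordinates [3, 0], then Q to get W-coordinates.
The result is [r]_W = [-3, 0].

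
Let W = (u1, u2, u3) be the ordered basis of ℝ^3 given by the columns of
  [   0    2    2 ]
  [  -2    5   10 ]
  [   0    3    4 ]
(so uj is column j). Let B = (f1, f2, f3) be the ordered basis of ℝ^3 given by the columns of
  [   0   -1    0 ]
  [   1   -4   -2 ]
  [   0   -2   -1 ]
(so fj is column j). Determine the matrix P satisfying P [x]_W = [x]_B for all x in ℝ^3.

Take x = uj: its W-coordinates are the j-th standard unit vector, so P e_j — column j of P — equals [uj]_B.
u1 = -2f1 + 0·f2 + 0·f3, giving column 1 = (-2, 0, 0); repeating for each j gives P = [[-2, -1, 2], [0, -2, -2], [0, 1, 0]].

[[-2, -1, 2], [0, -2, -2], [0, 1, 0]]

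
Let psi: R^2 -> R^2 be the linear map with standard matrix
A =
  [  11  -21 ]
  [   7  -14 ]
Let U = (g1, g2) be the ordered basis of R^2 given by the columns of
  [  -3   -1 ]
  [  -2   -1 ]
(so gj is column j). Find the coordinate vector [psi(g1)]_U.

<-2, -3>

Column 1 of [psi]_U is the U-coordinate vector of psi(g1).
In standard coordinates psi(g1) = A g1 = <9, 7>.
Converting to U: <9, 7> = -2g1 - 3g2, so the coordinate vector is <-2, -3>.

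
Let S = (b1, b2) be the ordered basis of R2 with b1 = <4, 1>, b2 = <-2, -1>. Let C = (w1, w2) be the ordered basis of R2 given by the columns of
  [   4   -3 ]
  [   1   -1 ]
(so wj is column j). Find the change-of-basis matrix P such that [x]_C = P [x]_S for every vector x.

Column j of P is [bj]_C, since P maps S-coordinates to C-coordinates.
Expressing b1 in C: b1 = w1 + 0·w2, so column 1 of P is <1, 0>.
Doing the same for each bj gives P = [[1, 1], [0, 2]].

[[1, 1], [0, 2]]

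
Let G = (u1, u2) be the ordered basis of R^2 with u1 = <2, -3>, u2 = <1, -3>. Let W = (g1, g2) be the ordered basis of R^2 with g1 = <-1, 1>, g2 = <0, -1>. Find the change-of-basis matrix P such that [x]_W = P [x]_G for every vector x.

Take x = uj: its G-coordinates are the j-th standard unit vector, so P e_j — column j of P — equals [uj]_W.
u1 = -2g1 + g2, giving column 1 = <-2, 1>; repeating for each j gives P = [[-2, -1], [1, 2]].

[[-2, -1], [1, 2]]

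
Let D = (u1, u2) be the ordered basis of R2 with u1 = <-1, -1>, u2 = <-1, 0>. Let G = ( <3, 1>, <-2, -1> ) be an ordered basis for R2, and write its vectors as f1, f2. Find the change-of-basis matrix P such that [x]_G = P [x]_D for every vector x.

Column j of P is [uj]_G, since P maps D-coordinates to G-coordinates.
Expressing u1 in G: u1 = f1 + 2f2, so column 1 of P is <1, 2>.
Doing the same for each uj gives P = [[1, -1], [2, -1]].

[[1, -1], [2, -1]]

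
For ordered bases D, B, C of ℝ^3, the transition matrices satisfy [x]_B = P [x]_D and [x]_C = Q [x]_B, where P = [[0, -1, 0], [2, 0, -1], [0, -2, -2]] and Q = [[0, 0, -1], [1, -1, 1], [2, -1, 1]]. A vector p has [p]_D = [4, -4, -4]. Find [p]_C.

Composing the changes, [p]_C = Q P [p]_D.
Q P = [[0, 2, 2], [-2, -3, -1], [-2, -4, -1]]; applying this to [4, -4, -4] gives [-16, 8, 12].

[-16, 8, 12]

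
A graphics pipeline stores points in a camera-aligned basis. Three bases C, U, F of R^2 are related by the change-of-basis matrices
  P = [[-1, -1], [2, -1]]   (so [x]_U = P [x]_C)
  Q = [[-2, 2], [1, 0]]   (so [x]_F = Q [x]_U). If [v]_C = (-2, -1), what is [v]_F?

First [v]_U = P [v]_C = (3, -3).
Then [v]_F = Q [v]_U = (-12, 3).

(-12, 3)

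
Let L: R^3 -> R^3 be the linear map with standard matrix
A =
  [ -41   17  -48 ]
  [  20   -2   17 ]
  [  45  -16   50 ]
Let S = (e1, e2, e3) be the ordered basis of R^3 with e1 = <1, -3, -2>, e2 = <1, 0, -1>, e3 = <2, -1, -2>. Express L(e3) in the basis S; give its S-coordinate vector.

<-3, -2, 1>

Column 3 of [L]_S is the S-coordinate vector of L(e3).
In standard coordinates L(e3) = A e3 = <-3, 8, 6>.
Converting to S: <-3, 8, 6> = -3e1 - 2e2 + e3, so the coordinate vector is <-3, -2, 1>.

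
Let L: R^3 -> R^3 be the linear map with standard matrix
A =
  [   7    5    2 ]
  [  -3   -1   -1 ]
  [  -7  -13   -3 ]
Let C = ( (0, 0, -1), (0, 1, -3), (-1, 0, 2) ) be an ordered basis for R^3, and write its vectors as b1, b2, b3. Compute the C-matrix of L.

Let P have columns b1, ..., b3. Then [L]_C = P^(-1) A P.
Here det P = -1, so P^(-1) is integer; computing A P first and then P^(-1)(A P) gives [[-2, 0, 2], [1, 2, 1], [2, 1, 3]].

[[-2, 0, 2], [1, 2, 1], [2, 1, 3]]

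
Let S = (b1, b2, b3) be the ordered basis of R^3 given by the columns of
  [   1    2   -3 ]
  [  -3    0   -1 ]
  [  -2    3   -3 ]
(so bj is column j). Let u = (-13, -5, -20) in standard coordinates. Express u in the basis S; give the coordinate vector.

[u]_S is the unique c with M c = u, where M has columns b1, ..., b3.
Solving this 3x3 system gives c = (1, -4, 2).
Check: b1 - 4b2 + 2b3 = (-13, -5, -20).

(1, -4, 2)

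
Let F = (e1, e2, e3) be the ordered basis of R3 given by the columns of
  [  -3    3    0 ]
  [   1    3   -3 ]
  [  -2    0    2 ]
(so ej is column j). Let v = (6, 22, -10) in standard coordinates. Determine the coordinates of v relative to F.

(1, 3, -4)

[v]_F is the unique c with M c = v, where M has columns e1, ..., e3.
Row-reducing the augmented matrix [M | v] gives c = (1, 3, -4).
Check: e1 + 3e2 - 4e3 = (6, 22, -10).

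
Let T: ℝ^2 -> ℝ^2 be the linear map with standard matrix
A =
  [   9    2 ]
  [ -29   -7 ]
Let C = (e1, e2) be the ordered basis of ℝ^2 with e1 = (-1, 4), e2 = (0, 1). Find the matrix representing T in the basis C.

The j-th column of [T]_C is [T(ej)]_C.
T(e1) = A e1 = (-1, 1) = e1 - 3e2, so column 1 is (1, -3).
Repeating for e2 and assembling the columns gives [[1, -2], [-3, 1]].

[[1, -2], [-3, 1]]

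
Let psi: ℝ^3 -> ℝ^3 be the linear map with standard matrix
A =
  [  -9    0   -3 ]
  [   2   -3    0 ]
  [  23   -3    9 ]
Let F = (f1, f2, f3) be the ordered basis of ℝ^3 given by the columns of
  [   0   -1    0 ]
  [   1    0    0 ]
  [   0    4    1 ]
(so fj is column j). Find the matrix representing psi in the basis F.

[[-3, -2, 0], [0, 3, 3], [-3, 1, -3]]

Let P have columns f1, ..., f3. Then [psi]_F = P^(-1) A P.
Here det P = 1, so P^(-1) is integer; computing A P first and then P^(-1)(A P) gives [[-3, -2, 0], [0, 3, 3], [-3, 1, -3]].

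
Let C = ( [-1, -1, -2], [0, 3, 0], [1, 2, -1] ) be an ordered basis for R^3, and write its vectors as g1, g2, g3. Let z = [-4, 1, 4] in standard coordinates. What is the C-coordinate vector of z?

[0, 3, -4]

We seek scalars with c_1 g1 + ... + c_3 g3 = z; equivalently solve M c = z where the columns of M are g1, ..., g3.
Solving this 3x3 system gives c = (0, 3, -4).
Check: 0·g1 + 3g2 - 4g3 = [-4, 1, 4].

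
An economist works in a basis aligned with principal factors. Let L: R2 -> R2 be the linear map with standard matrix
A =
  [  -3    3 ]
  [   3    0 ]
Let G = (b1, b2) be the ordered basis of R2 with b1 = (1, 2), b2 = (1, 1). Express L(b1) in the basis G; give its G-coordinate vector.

(0, 3)

Compute L(b1) = A b1 = (3, 3) in standard coordinates.
Then write this in G-coordinates: solve for y in y_1 b1 + y_2 b2 = (3, 3).
This gives y = (0, 3), which is column 1 of [L]_G.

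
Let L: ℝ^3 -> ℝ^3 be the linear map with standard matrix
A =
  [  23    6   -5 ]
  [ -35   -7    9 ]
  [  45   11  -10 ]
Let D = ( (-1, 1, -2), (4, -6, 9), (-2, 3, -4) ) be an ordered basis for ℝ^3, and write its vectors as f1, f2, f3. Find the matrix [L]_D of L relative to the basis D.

Let P have columns f1, ..., f3. Then [L]_D = P^(-1) A P.
Here det P = 1, so P^(-1) is integer; computing A P first and then P^(-1)(A P) gives [[1, 1, -2], [0, 2, -1], [3, -2, 3]].

[[1, 1, -2], [0, 2, -1], [3, -2, 3]]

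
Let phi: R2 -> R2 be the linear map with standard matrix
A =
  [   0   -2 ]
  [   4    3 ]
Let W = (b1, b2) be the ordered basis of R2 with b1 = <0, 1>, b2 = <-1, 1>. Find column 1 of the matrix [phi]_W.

Column 1 of [phi]_W is the W-coordinate vector of phi(b1).
In standard coordinates phi(b1) = A b1 = <-2, 3>.
Converting to W: <-2, 3> = b1 + 2b2, so the coordinate vector is <1, 2>.

<1, 2>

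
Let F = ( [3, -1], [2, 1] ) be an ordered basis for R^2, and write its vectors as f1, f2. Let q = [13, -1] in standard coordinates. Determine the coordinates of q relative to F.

[q]_F is the unique c with M c = q, where M has columns f1, f2.
System: 3c_1 + 2c_2 = 13, -c_1 + c_2 = -1; solving gives c_1 = 3, c_2 = 2.
Check: 3f1 + 2f2 = [13, -1].

[3, 2]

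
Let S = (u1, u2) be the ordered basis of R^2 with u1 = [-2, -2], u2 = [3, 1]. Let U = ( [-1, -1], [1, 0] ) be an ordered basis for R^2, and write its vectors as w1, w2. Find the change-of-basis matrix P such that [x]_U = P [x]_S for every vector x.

[[2, -1], [0, 2]]

Let M have columns uj and N have columns wj. Then for every x, N [x]_U = x = M [x]_S, so P = N^(-1) M.
Since det N = 1, N^(-1) has integer entries; multiplying gives P = [[2, -1], [0, 2]].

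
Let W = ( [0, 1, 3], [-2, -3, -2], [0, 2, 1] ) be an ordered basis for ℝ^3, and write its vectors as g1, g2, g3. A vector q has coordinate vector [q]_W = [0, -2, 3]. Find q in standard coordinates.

By definition q = 0·g1 - 2g2 + 3g3.
Summing componentwise gives [4, 12, 7].

[4, 12, 7]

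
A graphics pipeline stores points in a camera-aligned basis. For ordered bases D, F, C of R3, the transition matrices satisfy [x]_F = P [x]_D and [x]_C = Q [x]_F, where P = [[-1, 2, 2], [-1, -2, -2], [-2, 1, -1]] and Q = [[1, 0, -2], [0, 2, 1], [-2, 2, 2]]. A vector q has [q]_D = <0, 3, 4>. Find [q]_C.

<16, -29, -58>

Composing the changes, [q]_C = Q P [q]_D.
Q P = [[3, 0, 4], [-4, -3, -5], [-4, -6, -10]]; applying this to <0, 3, 4> gives <16, -29, -58>.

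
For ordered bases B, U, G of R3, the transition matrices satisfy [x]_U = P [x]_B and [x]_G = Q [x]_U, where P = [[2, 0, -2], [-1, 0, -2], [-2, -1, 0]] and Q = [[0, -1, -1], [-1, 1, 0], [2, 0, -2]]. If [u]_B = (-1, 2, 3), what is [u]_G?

First [u]_U = P [u]_B = (-8, -5, 0).
Then [u]_G = Q [u]_U = (5, 3, -16).

(5, 3, -16)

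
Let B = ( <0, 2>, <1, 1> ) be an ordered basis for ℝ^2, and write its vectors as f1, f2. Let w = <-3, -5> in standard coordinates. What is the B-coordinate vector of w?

<-1, -3>

We seek scalars with c_1 f1 + c_2 f2 = w; equivalently solve M c = w where the columns of M are f1, f2.
System: 0c_1 + c_2 = -3, 2c_1 + c_2 = -5; solving gives c_1 = -1, c_2 = -3.
Check: -f1 - 3f2 = <-3, -5>.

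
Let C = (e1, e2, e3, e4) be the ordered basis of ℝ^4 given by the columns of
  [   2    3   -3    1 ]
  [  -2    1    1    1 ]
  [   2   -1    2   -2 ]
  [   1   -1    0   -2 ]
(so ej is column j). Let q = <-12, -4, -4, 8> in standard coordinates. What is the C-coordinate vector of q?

<-4, -4, -4, -4>

We seek scalars with c_1 e1 + ... + c_4 e4 = q; equivalently solve M c = q where the columns of M are e1, ..., e4.
Row-reducing the augmented matrix [M | q] gives c = (-4, -4, -4, -4).
Check: -4e1 - 4e2 - 4e3 - 4e4 = <-12, -4, -4, 8>.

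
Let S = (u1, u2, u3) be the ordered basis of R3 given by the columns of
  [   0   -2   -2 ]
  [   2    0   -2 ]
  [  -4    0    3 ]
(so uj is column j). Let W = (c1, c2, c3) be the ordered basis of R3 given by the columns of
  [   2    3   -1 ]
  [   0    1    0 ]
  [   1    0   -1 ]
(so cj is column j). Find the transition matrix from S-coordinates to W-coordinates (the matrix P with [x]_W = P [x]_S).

Column j of P is [uj]_W, since P maps S-coordinates to W-coordinates.
Expressing u1 in W: u1 = -2c1 + 2c2 + 2c3, so column 1 of P is (-2, 2, 2).
Doing the same for each uj gives P = [[-2, -2, 1], [2, 0, -2], [2, -2, -2]].

[[-2, -2, 1], [2, 0, -2], [2, -2, -2]]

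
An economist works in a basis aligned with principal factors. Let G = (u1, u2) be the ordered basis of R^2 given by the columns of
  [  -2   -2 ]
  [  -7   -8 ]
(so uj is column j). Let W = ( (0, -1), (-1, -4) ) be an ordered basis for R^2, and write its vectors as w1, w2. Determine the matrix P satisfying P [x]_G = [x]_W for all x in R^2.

Let M have columns uj and N have columns wj. Then for every x, N [x]_W = x = M [x]_G, so P = N^(-1) M.
Since det N = -1, N^(-1) has integer entries; multiplying gives P = [[-1, 0], [2, 2]].

[[-1, 0], [2, 2]]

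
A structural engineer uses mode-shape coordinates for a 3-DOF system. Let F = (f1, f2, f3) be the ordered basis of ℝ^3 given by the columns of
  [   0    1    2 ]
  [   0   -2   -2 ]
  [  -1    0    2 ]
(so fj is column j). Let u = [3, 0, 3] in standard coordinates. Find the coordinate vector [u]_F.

[3, -3, 3]

We seek scalars with c_1 f1 + ... + c_3 f3 = u; equivalently solve M c = u where the columns of M are f1, ..., f3.
Gaussian elimination on [M | u] yields c = (3, -3, 3).
Check: 3f1 - 3f2 + 3f3 = [3, 0, 3].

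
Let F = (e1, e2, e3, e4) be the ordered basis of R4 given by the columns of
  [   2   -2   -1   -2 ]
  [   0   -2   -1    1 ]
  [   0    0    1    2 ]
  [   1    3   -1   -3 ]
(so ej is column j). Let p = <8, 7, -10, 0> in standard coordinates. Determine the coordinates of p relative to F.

[p]_F is the unique c with M c = p, where M has columns e1, ..., e4.
Row-reducing the augmented matrix [M | p] gives c = (-4, -3, -4, -3).
Check: -4e1 - 3e2 - 4e3 - 3e4 = <8, 7, -10, 0>.

<-4, -3, -4, -3>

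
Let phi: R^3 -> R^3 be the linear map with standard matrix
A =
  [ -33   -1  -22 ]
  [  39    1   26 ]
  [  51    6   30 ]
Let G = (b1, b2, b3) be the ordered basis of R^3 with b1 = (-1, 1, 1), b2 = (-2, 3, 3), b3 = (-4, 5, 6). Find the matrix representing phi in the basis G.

[[0, -3, 3], [1, -3, -1], [-3, 3, 1]]

Let P have columns b1, ..., b3. Then [phi]_G = P^(-1) A P.
Here det P = -1, so P^(-1) is integer; computing A P first and then P^(-1)(A P) gives [[0, -3, 3], [1, -3, -1], [-3, 3, 1]].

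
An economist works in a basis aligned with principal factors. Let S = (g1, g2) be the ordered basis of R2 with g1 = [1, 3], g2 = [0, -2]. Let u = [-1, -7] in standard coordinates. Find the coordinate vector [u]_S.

[-1, 2]

[u]_S is the unique c with M c = u, where M has columns g1, g2.
System: c_1 + 0c_2 = -1, 3c_1 - 2c_2 = -7; solving gives c_1 = -1, c_2 = 2.
Check: -g1 + 2g2 = [-1, -7].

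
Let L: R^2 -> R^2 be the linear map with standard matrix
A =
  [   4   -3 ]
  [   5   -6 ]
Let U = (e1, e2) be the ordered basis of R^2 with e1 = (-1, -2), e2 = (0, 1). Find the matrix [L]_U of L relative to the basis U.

[[-2, 3], [3, 0]]

With P the matrix whose columns are e1, e2, [L]_U = P^(-1) A P.
Column by column: L(e1) = A e1 = (2, 7); its U-coordinates (-2, 3) give column 1.
Continuing for each basis vector yields [L]_U = [[-2, 3], [3, 0]].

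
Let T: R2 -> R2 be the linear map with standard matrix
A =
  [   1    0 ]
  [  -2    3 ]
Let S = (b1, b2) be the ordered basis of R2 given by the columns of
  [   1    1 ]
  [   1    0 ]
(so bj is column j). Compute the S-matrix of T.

[[1, -2], [0, 3]]

The j-th column of [T]_S is [T(bj)]_S.
T(b1) = A b1 = <1, 1> = b1 + 0·b2, so column 1 is <1, 0>.
Repeating for b2 and assembling the columns gives [[1, -2], [0, 3]].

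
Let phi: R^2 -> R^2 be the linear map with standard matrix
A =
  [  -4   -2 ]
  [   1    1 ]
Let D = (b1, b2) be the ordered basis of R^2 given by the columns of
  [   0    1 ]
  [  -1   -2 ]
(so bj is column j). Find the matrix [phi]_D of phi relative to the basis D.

The j-th column of [phi]_D is [phi(bj)]_D.
phi(b1) = A b1 = <2, -1> = -3b1 + 2b2, so column 1 is <-3, 2>.
Repeating for b2 and assembling the columns gives [[-3, 1], [2, 0]].

[[-3, 1], [2, 0]]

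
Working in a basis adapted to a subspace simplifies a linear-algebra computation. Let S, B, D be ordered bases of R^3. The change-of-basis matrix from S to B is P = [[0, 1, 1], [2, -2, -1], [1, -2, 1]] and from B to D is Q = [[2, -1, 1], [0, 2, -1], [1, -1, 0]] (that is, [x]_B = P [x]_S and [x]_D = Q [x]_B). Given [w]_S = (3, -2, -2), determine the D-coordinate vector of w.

First [w]_B = P [w]_S = (-4, 12, 5).
Then [w]_D = Q [w]_B = (-15, 19, -16).

(-15, 19, -16)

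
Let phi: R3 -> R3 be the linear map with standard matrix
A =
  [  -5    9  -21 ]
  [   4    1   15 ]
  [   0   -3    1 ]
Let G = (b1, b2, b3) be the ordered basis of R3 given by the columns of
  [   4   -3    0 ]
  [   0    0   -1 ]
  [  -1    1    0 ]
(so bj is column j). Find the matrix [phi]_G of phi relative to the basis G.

[[-2, -3, 0], [-3, -2, 3], [-1, -3, 1]]

Let P have columns b1, ..., b3. Then [phi]_G = P^(-1) A P.
Here det P = 1, so P^(-1) is integer; computing A P first and then P^(-1)(A P) gives [[-2, -3, 0], [-3, -2, 3], [-1, -3, 1]].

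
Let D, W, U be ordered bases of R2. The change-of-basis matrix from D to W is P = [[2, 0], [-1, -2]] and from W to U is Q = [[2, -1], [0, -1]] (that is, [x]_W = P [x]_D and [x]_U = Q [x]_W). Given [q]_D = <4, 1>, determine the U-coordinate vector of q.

<22, 6>

Composing the changes, [q]_U = Q P [q]_D.
Q P = [[5, 2], [1, 2]]; applying this to <4, 1> gives <22, 6>.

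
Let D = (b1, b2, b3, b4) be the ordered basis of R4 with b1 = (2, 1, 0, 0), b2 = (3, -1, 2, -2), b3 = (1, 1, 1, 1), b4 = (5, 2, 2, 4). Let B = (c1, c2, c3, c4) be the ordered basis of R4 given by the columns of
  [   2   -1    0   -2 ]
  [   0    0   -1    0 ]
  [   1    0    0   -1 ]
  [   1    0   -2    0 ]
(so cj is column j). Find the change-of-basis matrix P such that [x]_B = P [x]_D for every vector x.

[[-2, 0, -1, 0], [-2, 1, 1, -1], [-1, 1, -1, -2], [-2, -2, -2, -2]]

Let M have columns bj and N have columns cj. Then for every x, N [x]_B = x = M [x]_D, so P = N^(-1) M.
Since det N = 1, N^(-1) has integer entries; multiplying gives P = [[-2, 0, -1, 0], [-2, 1, 1, -1], [-1, 1, -1, -2], [-2, -2, -2, -2]].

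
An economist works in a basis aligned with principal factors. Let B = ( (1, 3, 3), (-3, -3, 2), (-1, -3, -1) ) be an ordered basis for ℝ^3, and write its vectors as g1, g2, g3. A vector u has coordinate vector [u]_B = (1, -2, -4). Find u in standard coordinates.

(11, 21, 3)

u = M [u]_B, where M has columns g1, ..., g3.
Carrying out the matrix-vector product, u = (11, 21, 3).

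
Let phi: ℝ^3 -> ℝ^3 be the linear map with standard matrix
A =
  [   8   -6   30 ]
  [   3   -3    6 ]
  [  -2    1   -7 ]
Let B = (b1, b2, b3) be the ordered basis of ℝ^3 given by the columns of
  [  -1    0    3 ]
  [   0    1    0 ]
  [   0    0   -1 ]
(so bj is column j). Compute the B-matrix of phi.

[[2, 3, 3], [-3, -3, 3], [-2, -1, -1]]

With P the matrix whose columns are b1, ..., b3, [phi]_B = P^(-1) A P.
Column by column: phi(b1) = A b1 = (-8, -3, 2); its B-coordinates (2, -3, -2) give column 1.
Continuing for each basis vector yields [phi]_B = [[2, 3, 3], [-3, -3, 3], [-2, -1, -1]].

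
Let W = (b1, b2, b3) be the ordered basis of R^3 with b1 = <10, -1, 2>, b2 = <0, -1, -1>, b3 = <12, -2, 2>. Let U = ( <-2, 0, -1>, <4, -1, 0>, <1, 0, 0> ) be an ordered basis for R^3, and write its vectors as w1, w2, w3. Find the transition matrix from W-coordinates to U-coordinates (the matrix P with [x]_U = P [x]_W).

[[-2, 1, -2], [1, 1, 2], [2, -2, 0]]

Take x = bj: its W-coordinates are the j-th standard unit vector, so P e_j — column j of P — equals [bj]_U.
b1 = -2w1 + w2 + 2w3, giving column 1 = <-2, 1, 2>; repeating for each j gives P = [[-2, 1, -2], [1, 1, 2], [2, -2, 0]].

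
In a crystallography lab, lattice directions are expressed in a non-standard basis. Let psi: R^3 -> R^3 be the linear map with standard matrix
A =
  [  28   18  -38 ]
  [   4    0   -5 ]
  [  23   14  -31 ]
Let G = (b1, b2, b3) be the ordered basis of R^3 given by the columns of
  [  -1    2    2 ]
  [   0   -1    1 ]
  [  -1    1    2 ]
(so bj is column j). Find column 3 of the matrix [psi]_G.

(-2, 0, -2)

Column 3 of [psi]_G is the G-coordinate vector of psi(b3).
In standard coordinates psi(b3) = A b3 = (-2, -2, -2).
Converting to G: (-2, -2, -2) = -2b1 + 0·b2 - 2b3, so the coordinate vector is (-2, 0, -2).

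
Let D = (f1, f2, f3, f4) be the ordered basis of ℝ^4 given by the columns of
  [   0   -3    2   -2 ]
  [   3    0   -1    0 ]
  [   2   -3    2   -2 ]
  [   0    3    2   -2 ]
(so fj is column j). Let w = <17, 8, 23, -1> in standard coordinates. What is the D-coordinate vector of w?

<3, -3, 1, -3>

[w]_D is the unique c with M c = w, where M has columns f1, ..., f4.
Solving this 4x4 system gives c = (3, -3, 1, -3).
Check: 3f1 - 3f2 + f3 - 3f4 = <17, 8, 23, -1>.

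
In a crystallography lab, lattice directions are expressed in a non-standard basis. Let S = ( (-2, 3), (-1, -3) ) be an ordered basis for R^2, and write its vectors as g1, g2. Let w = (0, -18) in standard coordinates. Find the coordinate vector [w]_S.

We seek scalars with c_1 g1 + c_2 g2 = w; equivalently solve M c = w where the columns of M are g1, g2.
System: -2c_1 - c_2 = 0, 3c_1 - 3c_2 = -18; solving gives c_1 = -2, c_2 = 4.
Check: -2g1 + 4g2 = (0, -18).

(-2, 4)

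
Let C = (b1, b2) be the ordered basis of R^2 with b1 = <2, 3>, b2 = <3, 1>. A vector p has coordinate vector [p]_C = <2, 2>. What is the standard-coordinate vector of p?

<10, 8>

The coordinates say p = 2b1 + 2b2; adding the scaled basis vectors gives <10, 8>.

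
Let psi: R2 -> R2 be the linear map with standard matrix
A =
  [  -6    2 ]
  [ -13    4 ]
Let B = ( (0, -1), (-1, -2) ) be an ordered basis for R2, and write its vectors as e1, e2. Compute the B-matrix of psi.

[[0, -1], [2, -2]]

With P the matrix whose columns are e1, e2, [psi]_B = P^(-1) A P.
Column by column: psi(e1) = A e1 = (-2, -4); its B-coordinates (0, 2) give column 1.
Continuing for each basis vector yields [psi]_B = [[0, -1], [2, -2]].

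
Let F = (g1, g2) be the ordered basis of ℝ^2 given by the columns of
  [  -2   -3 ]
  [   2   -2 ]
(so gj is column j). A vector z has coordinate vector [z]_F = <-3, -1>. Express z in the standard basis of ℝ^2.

The coordinates say z = -3g1 - g2; adding the scaled basis vectors gives <9, -4>.

<9, -4>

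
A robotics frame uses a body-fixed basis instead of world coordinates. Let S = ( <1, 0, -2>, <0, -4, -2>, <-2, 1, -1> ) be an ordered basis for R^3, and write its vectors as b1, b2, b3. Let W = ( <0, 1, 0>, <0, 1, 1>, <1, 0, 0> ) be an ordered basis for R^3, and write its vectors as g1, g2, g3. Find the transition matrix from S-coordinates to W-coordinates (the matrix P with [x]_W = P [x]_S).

Column j of P is [bj]_W, since P maps S-coordinates to W-coordinates.
Expressing b1 in W: b1 = 2g1 - 2g2 + g3, so column 1 of P is <2, -2, 1>.
Doing the same for each bj gives P = [[2, -2, 2], [-2, -2, -1], [1, 0, -2]].

[[2, -2, 2], [-2, -2, -1], [1, 0, -2]]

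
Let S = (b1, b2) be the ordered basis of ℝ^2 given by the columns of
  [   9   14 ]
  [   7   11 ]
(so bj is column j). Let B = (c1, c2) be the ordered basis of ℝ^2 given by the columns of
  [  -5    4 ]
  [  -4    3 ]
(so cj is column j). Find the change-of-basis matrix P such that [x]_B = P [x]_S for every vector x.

Let M have columns bj and N have columns cj. Then for every x, N [x]_B = x = M [x]_S, so P = N^(-1) M.
Since det N = 1, N^(-1) has integer entries; multiplying gives P = [[-1, -2], [1, 1]].

[[-1, -2], [1, 1]]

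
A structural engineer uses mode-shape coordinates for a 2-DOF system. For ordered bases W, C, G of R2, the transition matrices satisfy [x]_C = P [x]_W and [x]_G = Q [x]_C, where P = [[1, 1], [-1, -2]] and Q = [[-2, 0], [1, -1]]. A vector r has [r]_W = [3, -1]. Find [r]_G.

[-4, 3]

Apply P to get C-coordinates [2, -1], then Q to get G-coordinates.
The result is [r]_G = [-4, 3].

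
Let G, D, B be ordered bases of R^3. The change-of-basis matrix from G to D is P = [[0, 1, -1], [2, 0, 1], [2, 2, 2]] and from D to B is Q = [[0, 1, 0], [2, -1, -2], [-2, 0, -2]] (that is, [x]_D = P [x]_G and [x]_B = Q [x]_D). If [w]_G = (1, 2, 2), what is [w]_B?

(4, -24, -20)

Apply P to get D-coordinates (0, 4, 10), then Q to get B-coordinates.
The result is [w]_B = (4, -24, -20).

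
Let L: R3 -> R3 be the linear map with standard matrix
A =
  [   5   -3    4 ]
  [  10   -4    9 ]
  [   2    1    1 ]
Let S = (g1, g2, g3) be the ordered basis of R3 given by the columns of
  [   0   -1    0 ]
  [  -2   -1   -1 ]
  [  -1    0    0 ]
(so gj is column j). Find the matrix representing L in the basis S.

With P the matrix whose columns are g1, ..., g3, [L]_S = P^(-1) A P.
Column by column: L(g1) = A g1 = (2, -1, -3); its S-coordinates (3, -2, -3) give column 1.
Continuing for each basis vector yields [L]_S = [[3, 3, 1], [-2, 2, -3], [-3, -2, -3]].

[[3, 3, 1], [-2, 2, -3], [-3, -2, -3]]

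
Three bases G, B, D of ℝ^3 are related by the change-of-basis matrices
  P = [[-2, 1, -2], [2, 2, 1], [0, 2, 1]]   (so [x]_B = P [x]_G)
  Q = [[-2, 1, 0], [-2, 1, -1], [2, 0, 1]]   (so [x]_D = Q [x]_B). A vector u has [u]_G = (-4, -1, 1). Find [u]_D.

Composing the changes, [u]_D = Q P [u]_G.
Q P = [[6, 0, 5], [6, -2, 4], [-4, 4, -3]]; applying this to (-4, -1, 1) gives (-19, -18, 9).

(-19, -18, 9)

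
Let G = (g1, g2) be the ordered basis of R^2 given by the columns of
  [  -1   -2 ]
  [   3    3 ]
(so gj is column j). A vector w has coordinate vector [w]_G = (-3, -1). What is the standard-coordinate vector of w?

By definition w = -3g1 - g2.
Summing componentwise gives (5, -12).

(5, -12)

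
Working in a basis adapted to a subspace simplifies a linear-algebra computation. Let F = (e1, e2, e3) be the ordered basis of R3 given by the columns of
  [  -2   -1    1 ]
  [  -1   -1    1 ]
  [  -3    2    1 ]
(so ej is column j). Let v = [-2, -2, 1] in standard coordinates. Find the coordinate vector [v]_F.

Write v = c_1 e1 + ... + c_3 e3 and solve for the c_i.
Solving this 3x3 system gives c = (0, 1, -1).
Check: 0·e1 + e2 - e3 = [-2, -2, 1].

[0, 1, -1]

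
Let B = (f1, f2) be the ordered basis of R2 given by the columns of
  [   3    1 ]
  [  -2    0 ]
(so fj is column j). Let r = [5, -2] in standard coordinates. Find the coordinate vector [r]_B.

[1, 2]

We seek scalars with c_1 f1 + c_2 f2 = r; equivalently solve M c = r where the columns of M are f1, f2.
System: 3c_1 + c_2 = 5, -2c_1 + 0c_2 = -2; solving gives c_1 = 1, c_2 = 2.
Check: f1 + 2f2 = [5, -2].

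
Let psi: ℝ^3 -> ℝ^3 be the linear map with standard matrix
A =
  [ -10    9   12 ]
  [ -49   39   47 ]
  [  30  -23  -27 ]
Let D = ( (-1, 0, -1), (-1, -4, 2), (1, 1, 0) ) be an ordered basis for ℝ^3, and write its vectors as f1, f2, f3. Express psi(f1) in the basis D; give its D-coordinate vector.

Compute psi(f1) = A f1 = (-2, 2, -3) in standard coordinates.
Then write this in D-coordinates: solve for y in y_1 f1 + ... + y_3 f3 = (-2, 2, -3).
This gives y = (1, -1, -2), which is column 1 of [psi]_D.

(1, -1, -2)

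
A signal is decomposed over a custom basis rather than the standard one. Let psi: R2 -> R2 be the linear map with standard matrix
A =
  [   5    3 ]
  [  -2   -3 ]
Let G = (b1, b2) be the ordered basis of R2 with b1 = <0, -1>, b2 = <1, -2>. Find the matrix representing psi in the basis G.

[[3, -2], [-3, -1]]

Let P have columns b1, b2. Then [psi]_G = P^(-1) A P.
Here det P = 1, so P^(-1) is integer; computing A P first and then P^(-1)(A P) gives [[3, -2], [-3, -1]].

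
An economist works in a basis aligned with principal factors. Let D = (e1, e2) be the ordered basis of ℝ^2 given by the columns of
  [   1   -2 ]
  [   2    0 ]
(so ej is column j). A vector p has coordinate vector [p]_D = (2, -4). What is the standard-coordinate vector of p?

(10, 4)

By definition p = 2e1 - 4e2.
Summing componentwise gives (10, 4).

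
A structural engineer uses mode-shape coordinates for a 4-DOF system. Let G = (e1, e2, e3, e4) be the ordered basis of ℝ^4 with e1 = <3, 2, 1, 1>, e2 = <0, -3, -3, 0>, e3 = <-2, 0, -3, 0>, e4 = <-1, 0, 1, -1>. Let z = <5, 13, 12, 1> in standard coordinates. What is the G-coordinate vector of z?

<2, -3, 0, 1>

[z]_G is the unique c with M c = z, where M has columns e1, ..., e4.
Row-reducing the augmented matrix [M | z] gives c = (2, -3, 0, 1).
Check: 2e1 - 3e2 + 0·e3 + e4 = <5, 13, 12, 1>.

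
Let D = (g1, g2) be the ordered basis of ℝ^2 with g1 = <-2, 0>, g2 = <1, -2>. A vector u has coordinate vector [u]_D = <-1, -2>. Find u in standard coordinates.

<0, 4>

u = M [u]_D, where M has columns g1, g2.
Carrying out the matrix-vector product, u = <0, 4>.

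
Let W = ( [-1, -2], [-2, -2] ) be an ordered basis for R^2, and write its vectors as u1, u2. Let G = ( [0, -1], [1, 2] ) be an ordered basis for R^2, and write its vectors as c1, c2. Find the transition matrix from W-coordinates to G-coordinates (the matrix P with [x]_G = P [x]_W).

[[0, -2], [-1, -2]]

Column j of P is [uj]_G, since P maps W-coordinates to G-coordinates.
Expressing u1 in G: u1 = 0·c1 - c2, so column 1 of P is [0, -1].
Doing the same for each uj gives P = [[0, -2], [-1, -2]].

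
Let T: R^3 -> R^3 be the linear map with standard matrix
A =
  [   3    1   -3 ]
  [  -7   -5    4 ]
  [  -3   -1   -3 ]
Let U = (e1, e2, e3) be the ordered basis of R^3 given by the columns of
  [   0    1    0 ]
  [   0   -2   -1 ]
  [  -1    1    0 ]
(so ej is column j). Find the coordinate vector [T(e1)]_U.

(0, 3, -2)

Column 1 of [T]_U is the U-coordinate vector of T(e1).
In standard coordinates T(e1) = A e1 = (3, -4, 3).
Converting to U: (3, -4, 3) = 0·e1 + 3e2 - 2e3, so the coordinate vector is (0, 3, -2).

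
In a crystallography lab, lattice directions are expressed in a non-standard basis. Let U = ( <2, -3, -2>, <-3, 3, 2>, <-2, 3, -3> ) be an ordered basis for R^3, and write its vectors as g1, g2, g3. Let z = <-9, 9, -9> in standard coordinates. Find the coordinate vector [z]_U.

[z]_U is the unique c with M c = z, where M has columns g1, ..., g3.
Row-reducing the augmented matrix [M | z] gives c = (3, 3, 3).
Check: 3g1 + 3g2 + 3g3 = <-9, 9, -9>.

<3, 3, 3>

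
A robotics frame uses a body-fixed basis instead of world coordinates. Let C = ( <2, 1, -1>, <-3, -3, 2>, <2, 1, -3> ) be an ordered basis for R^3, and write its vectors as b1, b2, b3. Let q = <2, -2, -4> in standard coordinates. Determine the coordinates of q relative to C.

<2, 2, 2>

Write q = c_1 b1 + ... + c_3 b3 and solve for the c_i.
Gaussian elimination on [M | q] yields c = (2, 2, 2).
Check: 2b1 + 2b2 + 2b3 = <2, -2, -4>.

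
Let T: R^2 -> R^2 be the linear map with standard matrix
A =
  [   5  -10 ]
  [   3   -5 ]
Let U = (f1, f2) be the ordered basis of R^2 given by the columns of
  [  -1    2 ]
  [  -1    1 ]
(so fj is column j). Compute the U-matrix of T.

Let P have columns f1, f2. Then [T]_U = P^(-1) A P.
Here det P = 1, so P^(-1) is integer; computing A P first and then P^(-1)(A P) gives [[1, -2], [3, -1]].

[[1, -2], [3, -1]]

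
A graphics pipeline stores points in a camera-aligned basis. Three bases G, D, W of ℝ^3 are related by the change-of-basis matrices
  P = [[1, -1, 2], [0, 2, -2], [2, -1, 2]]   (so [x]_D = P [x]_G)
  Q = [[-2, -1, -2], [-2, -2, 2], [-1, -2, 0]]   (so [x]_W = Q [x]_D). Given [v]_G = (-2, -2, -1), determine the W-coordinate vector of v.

Apply P to get D-coordinates (-2, -2, -4), then Q to get W-coordinates.
The result is [v]_W = (14, 0, 6).

(14, 0, 6)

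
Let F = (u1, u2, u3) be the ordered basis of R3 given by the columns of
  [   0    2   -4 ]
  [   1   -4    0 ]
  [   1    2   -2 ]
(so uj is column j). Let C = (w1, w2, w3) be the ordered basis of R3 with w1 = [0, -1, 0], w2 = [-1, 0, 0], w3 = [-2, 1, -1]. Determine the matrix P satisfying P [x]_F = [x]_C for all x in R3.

[[-2, 2, 2], [2, 2, 0], [-1, -2, 2]]

Take x = uj: its F-coordinates are the j-th standard unit vector, so P e_j — column j of P — equals [uj]_C.
u1 = -2w1 + 2w2 - w3, giving column 1 = [-2, 2, -1]; repeating for each j gives P = [[-2, 2, 2], [2, 2, 0], [-1, -2, 2]].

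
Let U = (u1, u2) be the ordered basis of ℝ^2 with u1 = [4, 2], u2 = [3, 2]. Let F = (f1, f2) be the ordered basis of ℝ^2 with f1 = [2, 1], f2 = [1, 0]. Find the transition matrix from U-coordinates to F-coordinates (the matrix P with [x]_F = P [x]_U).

[[2, 2], [0, -1]]

Column j of P is [uj]_F, since P maps U-coordinates to F-coordinates.
Expressing u1 in F: u1 = 2f1 + 0·f2, so column 1 of P is [2, 0].
Doing the same for each uj gives P = [[2, 2], [0, -1]].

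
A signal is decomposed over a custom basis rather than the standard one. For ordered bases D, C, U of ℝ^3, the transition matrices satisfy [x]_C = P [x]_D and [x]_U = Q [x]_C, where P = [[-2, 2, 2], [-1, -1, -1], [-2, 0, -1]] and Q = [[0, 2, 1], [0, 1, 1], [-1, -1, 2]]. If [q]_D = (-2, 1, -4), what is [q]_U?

(18, 13, 13)

Apply P to get C-coordinates (-2, 5, 8), then Q to get U-coordinates.
The result is [q]_U = (18, 13, 13).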